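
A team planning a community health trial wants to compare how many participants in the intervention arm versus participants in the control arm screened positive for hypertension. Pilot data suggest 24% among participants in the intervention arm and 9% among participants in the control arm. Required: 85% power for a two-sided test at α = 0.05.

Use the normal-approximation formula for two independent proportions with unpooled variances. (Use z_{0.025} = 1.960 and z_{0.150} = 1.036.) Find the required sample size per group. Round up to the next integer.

n = 106 per group

n = (z_{α/2} + z_β)² · [p₁(1−p₁) + p₂(1−p₂)] / (p₁ − p₂)²
  = (1.960 + 1.036)² · (0.24·0.76 + 0.09·0.91) / (0.15)²
  = (2.996)² · (0.1824 + 0.0819) / 0.0225
  = 8.9760 · 0.2643 / 0.0225
  = 105.44
Round up → n = 106 per group.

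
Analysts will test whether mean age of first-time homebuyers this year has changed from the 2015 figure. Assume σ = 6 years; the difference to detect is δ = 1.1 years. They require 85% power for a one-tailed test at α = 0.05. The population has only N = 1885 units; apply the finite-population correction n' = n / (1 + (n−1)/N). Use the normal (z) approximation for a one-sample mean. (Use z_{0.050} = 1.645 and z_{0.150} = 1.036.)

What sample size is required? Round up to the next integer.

n = (z_α + z_β)² · σ² / δ²
  = (1.645 + 1.036)² · 6² / 1.1²
  = 7.1878 · 36 / 1.21
  = 213.85
Finite-population correction (N = 1885): 213.85 / (1 + (213.85 − 1)/1885) = 192.15.
Round up → n = 193.

n = 193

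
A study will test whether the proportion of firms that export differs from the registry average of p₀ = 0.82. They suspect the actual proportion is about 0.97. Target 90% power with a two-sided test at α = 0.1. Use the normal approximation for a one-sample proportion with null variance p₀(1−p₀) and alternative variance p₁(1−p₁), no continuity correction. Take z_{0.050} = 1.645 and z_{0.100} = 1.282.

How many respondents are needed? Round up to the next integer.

n = [z_{α/2}·√(p₀q₀) + z_β·√(p₁q₁)]² / (p₁ − p₀)²
  = [1.645·√(0.82·0.18) + 1.282·√(0.97·0.03)]² / (0.15)²
  = [1.645·0.3842 + 1.282·0.1706]² / 0.0225
  = [0.8507]² / 0.0225
  = 32.16
Round up → n = 33.

n = 33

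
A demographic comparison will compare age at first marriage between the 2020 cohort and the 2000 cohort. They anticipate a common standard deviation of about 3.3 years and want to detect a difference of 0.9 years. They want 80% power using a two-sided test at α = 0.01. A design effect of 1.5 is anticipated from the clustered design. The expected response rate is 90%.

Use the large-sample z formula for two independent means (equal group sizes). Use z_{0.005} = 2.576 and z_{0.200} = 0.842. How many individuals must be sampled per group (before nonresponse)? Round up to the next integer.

n = (z_{α/2} + z_β)² · (σ₁² + σ₂²) / δ²
  = (2.576 + 0.842)² · (2·3.3² = 21.78) / 0.9²
  = 11.6827 · 21.78 / 0.81
  = 314.14
Design effect: 1.5 × 314.14 = 471.20.
Adjust for 90% response: 471.20 / 0.90 = 523.56.
Round up → n = 524 per group.

n = 524 per group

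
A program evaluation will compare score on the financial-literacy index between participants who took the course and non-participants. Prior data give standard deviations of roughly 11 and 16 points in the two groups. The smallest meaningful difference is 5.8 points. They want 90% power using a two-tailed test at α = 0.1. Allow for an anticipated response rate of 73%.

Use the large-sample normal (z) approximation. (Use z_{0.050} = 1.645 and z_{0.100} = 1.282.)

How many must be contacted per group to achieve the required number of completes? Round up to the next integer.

n = (z_{α/2} + z_β)² · (σ₁² + σ₂²) / δ²
  = (1.645 + 1.282)² · (11² + 16² = 377) / 5.8²
  = 8.5673 · 377 / 33.64
  = 96.01
Adjust for 73% response: 96.01 / 0.73 = 131.52.
Round up → n = 132 per group.

n = 132 per group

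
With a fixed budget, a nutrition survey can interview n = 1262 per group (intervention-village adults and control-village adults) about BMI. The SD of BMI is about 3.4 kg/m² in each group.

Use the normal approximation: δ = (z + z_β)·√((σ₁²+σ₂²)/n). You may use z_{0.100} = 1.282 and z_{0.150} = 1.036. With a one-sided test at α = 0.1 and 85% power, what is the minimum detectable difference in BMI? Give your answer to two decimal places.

Minimum detectable difference ≈ 0.31 kg/m²

δ = (z_α + z_β) · √((σ₁²+σ₂²)/n)
  = (1.282 + 1.036) · √(23.12/1262)
  = 2.318 · √0.01832
  = 2.318 · 0.1354
  = 0.3137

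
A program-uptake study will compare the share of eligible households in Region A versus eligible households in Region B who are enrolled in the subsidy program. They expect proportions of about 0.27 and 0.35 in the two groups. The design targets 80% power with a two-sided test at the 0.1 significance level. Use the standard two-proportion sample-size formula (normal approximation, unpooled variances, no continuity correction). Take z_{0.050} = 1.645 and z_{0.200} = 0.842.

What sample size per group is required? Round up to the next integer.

n = (z_{α/2} + z_β)² · [p₁(1−p₁) + p₂(1−p₂)] / (p₁ − p₂)²
  = (1.645 + 0.842)² · (0.27·0.73 + 0.35·0.65) / (-0.08)²
  = (2.487)² · (0.1971 + 0.2275) / 0.0064
  = 6.1852 · 0.4246 / 0.0064
  = 410.35
Round up → n = 411 per group.

n = 411 per group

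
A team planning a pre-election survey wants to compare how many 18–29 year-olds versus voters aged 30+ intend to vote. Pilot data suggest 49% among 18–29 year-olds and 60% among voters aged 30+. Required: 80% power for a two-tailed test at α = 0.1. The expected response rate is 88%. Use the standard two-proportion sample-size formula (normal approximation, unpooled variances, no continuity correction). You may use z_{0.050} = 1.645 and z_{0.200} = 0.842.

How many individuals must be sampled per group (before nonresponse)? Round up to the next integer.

n = (z_{α/2} + z_β)² · [p₁(1−p₁) + p₂(1−p₂)] / (p₁ − p₂)²
  = (1.645 + 0.842)² · (0.49·0.51 + 0.60·0.40) / (-0.11)²
  = (2.487)² · (0.2499 + 0.2400) / 0.0121
  = 6.1852 · 0.4899 / 0.0121
  = 250.42
Adjust for 88% response: 250.42 / 0.88 = 284.57.
Round up → n = 285 per group.

n = 285 per group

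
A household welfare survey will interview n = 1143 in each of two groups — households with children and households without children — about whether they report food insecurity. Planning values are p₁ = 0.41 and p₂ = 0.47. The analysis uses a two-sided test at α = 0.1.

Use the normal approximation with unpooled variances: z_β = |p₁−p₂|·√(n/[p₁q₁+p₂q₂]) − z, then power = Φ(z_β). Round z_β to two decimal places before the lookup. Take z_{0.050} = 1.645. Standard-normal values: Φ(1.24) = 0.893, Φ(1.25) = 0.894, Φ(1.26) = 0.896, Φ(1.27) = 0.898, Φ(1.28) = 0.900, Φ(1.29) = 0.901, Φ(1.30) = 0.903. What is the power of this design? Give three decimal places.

Power ≈ 0.894

z_β = |p₁−p₂|·√(n/[p₁q₁+p₂q₂]) − z_{α/2}
    = 0.06 · √(1143/0.4910) − 1.645
    = 0.06 · 48.2483 − 1.645
    = 2.8949 − 1.645 = 1.2499 → 1.25
Power = Φ(1.25) = 0.894.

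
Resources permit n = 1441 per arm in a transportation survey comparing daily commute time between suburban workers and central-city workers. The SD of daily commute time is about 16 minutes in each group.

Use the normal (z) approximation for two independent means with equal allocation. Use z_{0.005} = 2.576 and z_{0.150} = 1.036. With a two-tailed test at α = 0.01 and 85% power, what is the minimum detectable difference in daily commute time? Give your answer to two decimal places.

δ = (z_{α/2} + z_β) · √((σ₁²+σ₂²)/n)
  = (2.576 + 1.036) · √(512/1441)
  = 3.612 · √0.35531
  = 3.612 · 0.5961
  = 2.1530

Minimum detectable difference ≈ 2.15 minutes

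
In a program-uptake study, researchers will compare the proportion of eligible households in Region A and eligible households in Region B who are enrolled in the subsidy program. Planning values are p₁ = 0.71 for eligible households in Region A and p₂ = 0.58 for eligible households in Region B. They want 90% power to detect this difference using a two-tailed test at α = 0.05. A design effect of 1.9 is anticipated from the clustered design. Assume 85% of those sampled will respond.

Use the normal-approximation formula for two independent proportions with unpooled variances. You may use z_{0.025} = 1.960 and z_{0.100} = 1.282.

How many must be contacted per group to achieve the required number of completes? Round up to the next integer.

n = 625 per group

n = (z_{α/2} + z_β)² · [p₁(1−p₁) + p₂(1−p₂)] / (p₁ − p₂)²
  = (1.960 + 1.282)² · (0.71·0.29 + 0.58·0.42) / (0.13)²
  = (3.242)² · (0.2059 + 0.2436) / 0.0169
  = 10.5106 · 0.4495 / 0.0169
  = 279.56
Design effect: 1.9 × 279.56 = 531.16.
Adjust for 85% response: 531.16 / 0.85 = 624.89.
Round up → n = 625 per group.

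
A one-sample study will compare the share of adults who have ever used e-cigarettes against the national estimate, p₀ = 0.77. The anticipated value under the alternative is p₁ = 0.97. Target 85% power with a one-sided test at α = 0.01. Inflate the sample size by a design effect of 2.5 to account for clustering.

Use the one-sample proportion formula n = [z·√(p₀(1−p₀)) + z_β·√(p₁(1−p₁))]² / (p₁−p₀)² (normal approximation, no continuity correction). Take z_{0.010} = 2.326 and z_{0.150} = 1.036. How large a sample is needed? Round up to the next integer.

n = [z_α·√(p₀q₀) + z_β·√(p₁q₁)]² / (p₁ − p₀)²
  = [2.326·√(0.77·0.23) + 1.036·√(0.97·0.03)]² / (0.20)²
  = [2.326·0.4208 + 1.036·0.1706]² / 0.0400
  = [1.1556]² / 0.0400
  = 33.38
Design effect: 2.5 × 33.38 = 83.46.
Round up → n = 84.

n = 84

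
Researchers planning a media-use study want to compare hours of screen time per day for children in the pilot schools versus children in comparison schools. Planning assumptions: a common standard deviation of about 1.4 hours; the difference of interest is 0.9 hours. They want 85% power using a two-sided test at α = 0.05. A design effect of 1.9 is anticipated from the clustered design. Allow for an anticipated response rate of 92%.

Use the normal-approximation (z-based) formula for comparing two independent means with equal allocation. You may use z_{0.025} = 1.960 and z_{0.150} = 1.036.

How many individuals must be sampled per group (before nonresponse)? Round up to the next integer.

n = (z_{α/2} + z_β)² · (σ₁² + σ₂²) / δ²
  = (1.960 + 1.036)² · (2·1.4² = 3.92) / 0.9²
  = 8.9760 · 3.92 / 0.81
  = 43.44
Design effect: 1.9 × 43.44 = 82.54.
Adjust for 92% response: 82.54 / 0.92 = 89.71.
Round up → n = 90 per group.

n = 90 per group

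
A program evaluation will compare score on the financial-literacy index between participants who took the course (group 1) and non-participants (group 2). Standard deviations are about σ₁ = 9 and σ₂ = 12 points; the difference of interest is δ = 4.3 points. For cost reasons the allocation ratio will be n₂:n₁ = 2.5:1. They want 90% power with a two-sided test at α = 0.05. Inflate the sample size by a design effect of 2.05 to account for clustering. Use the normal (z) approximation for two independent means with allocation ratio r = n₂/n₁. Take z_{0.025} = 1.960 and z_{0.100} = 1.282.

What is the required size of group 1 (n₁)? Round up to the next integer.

n₁ = (z_{α/2} + z_β)² · (σ₁² + σ₂²/r) / δ²
   = (1.960 + 1.282)² · (9² + 12²/2.5) / 4.3²
   = 10.5106 · (81 + 57.6) / 18.49
   = 10.5106 · 138.6 / 18.49
   = 78.79
Design effect: 2.05 × 78.79 = 161.51.
Round up → n₁ = 162; n₂ = r·n₁ = 2.5 × 162 = 405.

n₁ = 162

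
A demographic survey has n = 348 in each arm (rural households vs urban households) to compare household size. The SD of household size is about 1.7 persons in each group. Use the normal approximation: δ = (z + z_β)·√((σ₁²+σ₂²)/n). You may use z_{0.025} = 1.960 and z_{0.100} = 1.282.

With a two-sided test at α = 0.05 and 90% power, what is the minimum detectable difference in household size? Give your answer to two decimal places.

Minimum detectable difference ≈ 0.42 persons

δ = (z_{α/2} + z_β) · √((σ₁²+σ₂²)/n)
  = (1.960 + 1.282) · √(5.78/348)
  = 3.242 · √0.01661
  = 3.242 · 0.1289
  = 0.4178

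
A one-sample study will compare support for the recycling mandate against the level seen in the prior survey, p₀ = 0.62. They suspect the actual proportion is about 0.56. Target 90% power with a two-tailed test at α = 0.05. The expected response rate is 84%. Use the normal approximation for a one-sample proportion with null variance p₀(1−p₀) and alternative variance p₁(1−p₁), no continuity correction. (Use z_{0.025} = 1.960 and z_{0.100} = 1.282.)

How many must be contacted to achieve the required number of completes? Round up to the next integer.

n = [z_{α/2}·√(p₀q₀) + z_β·√(p₁q₁)]² / (p₁ − p₀)²
  = [1.960·√(0.62·0.38) + 1.282·√(0.56·0.44)]² / (-0.06)²
  = [1.960·0.4854 + 1.282·0.4964]² / 0.0036
  = [1.5877]² / 0.0036
  = 700.24
Adjust for 84% response: 700.24 / 0.84 = 833.62.
Round up → n = 834.

n = 834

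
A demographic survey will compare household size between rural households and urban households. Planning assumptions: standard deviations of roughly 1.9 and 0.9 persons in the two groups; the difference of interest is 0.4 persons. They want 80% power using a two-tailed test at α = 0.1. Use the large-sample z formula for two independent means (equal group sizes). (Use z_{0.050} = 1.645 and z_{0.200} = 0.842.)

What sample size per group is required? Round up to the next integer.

n = (z_{α/2} + z_β)² · (σ₁² + σ₂²) / δ²
  = (1.645 + 0.842)² · (1.9² + 0.9² = 4.42) / 0.4²
  = 6.1852 · 4.42 / 0.16
  = 170.87
Round up → n = 171 per group.

n = 171 per group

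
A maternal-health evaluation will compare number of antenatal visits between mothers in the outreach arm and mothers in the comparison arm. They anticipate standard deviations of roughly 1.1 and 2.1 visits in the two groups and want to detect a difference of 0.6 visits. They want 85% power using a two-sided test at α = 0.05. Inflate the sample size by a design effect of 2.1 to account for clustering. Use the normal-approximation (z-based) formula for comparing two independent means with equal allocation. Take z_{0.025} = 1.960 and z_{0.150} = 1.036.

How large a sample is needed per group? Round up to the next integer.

n = (z_{α/2} + z_β)² · (σ₁² + σ₂²) / δ²
  = (1.960 + 1.036)² · (1.1² + 2.1² = 5.62) / 0.6²
  = 8.9760 · 5.62 / 0.36
  = 140.13
Design effect: 2.1 × 140.13 = 294.26.
Round up → n = 295 per group.

n = 295 per group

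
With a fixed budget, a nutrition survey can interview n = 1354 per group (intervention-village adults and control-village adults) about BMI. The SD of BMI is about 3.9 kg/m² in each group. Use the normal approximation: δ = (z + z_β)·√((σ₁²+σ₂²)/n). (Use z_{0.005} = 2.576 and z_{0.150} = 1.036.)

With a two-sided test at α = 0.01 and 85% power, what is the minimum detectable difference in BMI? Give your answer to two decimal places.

Minimum detectable difference ≈ 0.54 kg/m²

δ = (z_{α/2} + z_β) · √((σ₁²+σ₂²)/n)
  = (2.576 + 1.036) · √(30.42/1354)
  = 3.612 · √0.02247
  = 3.612 · 0.1499
  = 0.5414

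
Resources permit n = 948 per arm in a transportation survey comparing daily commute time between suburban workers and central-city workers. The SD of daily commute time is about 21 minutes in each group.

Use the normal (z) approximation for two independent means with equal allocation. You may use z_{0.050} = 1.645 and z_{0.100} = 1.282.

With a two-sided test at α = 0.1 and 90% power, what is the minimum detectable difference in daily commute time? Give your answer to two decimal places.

Minimum detectable difference ≈ 2.82 minutes

δ = (z_{α/2} + z_β) · √((σ₁²+σ₂²)/n)
  = (1.645 + 1.282) · √(882/948)
  = 2.927 · √0.93038
  = 2.927 · 0.9646
  = 2.8233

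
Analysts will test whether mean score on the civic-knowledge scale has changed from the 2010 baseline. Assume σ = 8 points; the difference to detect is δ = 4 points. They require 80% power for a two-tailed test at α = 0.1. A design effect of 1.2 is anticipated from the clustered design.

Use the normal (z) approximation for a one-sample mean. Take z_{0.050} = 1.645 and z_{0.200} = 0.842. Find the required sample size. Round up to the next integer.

n = (z_{α/2} + z_β)² · σ² / δ²
  = (1.645 + 0.842)² · 8² / 4²
  = 6.1852 · 64 / 16
  = 24.74
Design effect: 1.2 × 24.74 = 29.69.
Round up → n = 30.

n = 30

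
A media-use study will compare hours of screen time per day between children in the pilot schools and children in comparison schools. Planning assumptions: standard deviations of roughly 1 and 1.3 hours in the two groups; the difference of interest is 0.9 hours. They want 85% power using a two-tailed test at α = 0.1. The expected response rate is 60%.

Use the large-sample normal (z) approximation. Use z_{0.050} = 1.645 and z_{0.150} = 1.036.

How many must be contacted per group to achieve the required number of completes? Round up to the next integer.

n = 40 per group

n = (z_{α/2} + z_β)² · (σ₁² + σ₂²) / δ²
  = (1.645 + 1.036)² · (1² + 1.3² = 2.69) / 0.9²
  = 7.1878 · 2.69 / 0.81
  = 23.87
Adjust for 60% response: 23.87 / 0.60 = 39.78.
Round up → n = 40 per group.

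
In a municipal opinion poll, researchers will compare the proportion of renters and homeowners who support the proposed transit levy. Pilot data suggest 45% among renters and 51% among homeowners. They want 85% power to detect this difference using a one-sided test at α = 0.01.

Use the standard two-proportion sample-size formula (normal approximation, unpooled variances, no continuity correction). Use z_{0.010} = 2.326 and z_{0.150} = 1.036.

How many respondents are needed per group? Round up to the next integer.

n = (z_α + z_β)² · [p₁(1−p₁) + p₂(1−p₂)] / (p₁ − p₂)²
  = (2.326 + 1.036)² · (0.45·0.55 + 0.51·0.49) / (-0.06)²
  = (3.362)² · (0.2475 + 0.2499) / 0.0036
  = 11.3030 · 0.4974 / 0.0036
  = 1561.70
Round up → n = 1562 per group.

n = 1562 per group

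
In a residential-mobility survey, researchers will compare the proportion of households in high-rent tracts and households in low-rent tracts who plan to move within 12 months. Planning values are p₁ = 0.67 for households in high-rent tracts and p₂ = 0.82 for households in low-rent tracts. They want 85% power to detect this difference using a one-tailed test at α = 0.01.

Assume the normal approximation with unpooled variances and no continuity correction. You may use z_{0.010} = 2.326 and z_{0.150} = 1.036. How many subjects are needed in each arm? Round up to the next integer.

n = 186 per group

n = (z_α + z_β)² · [p₁(1−p₁) + p₂(1−p₂)] / (p₁ − p₂)²
  = (2.326 + 1.036)² · (0.67·0.33 + 0.82·0.18) / (-0.15)²
  = (3.362)² · (0.2211 + 0.1476) / 0.0225
  = 11.3030 · 0.3687 / 0.0225
  = 185.22
Round up → n = 186 per group.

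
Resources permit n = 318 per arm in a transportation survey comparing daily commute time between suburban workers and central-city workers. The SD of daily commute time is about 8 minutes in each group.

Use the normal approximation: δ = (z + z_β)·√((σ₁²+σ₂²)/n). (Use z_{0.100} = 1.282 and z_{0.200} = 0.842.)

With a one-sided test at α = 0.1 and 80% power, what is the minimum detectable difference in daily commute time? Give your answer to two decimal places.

Minimum detectable difference ≈ 1.35 minutes

δ = (z_α + z_β) · √((σ₁²+σ₂²)/n)
  = (1.282 + 0.842) · √(128/318)
  = 2.124 · √0.40252
  = 2.124 · 0.6344
  = 1.3476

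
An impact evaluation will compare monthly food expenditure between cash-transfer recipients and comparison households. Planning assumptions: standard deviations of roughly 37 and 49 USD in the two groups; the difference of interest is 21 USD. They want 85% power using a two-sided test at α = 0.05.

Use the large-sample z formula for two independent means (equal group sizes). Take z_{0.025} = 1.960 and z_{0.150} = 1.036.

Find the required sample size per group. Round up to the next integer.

n = 77 per group

n = (z_{α/2} + z_β)² · (σ₁² + σ₂²) / δ²
  = (1.960 + 1.036)² · (37² + 49² = 3770) / 21²
  = 8.9760 · 3770 / 441
  = 76.73
Round up → n = 77 per group.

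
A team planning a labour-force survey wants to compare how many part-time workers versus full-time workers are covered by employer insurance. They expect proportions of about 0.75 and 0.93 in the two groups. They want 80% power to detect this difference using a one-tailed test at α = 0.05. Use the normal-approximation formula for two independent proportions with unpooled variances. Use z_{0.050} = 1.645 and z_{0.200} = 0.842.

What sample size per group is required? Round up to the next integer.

n = (z_α + z_β)² · [p₁(1−p₁) + p₂(1−p₂)] / (p₁ − p₂)²
  = (1.645 + 0.842)² · (0.75·0.25 + 0.93·0.07) / (-0.18)²
  = (2.487)² · (0.1875 + 0.0651) / 0.0324
  = 6.1852 · 0.2526 / 0.0324
  = 48.22
Round up → n = 49 per group.

n = 49 per group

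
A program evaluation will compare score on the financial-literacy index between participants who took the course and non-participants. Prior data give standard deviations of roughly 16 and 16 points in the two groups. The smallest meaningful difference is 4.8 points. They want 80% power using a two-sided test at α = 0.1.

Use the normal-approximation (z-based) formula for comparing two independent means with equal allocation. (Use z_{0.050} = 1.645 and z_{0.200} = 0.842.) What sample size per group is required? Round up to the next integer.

n = (z_{α/2} + z_β)² · (σ₁² + σ₂²) / δ²
  = (1.645 + 0.842)² · (16² + 16² = 512) / 4.8²
  = 6.1852 · 512 / 23.04
  = 137.45
Round up → n = 138 per group.

n = 138 per group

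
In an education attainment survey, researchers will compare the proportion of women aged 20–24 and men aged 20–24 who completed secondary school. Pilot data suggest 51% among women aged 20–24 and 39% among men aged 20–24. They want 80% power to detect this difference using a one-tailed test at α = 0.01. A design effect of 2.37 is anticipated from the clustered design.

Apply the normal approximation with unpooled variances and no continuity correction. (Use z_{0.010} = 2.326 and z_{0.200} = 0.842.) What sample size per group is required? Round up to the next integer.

n = 806 per group

n = (z_α + z_β)² · [p₁(1−p₁) + p₂(1−p₂)] / (p₁ − p₂)²
  = (2.326 + 0.842)² · (0.51·0.49 + 0.39·0.61) / (0.12)²
  = (3.168)² · (0.2499 + 0.2379) / 0.0144
  = 10.0362 · 0.4878 / 0.0144
  = 339.98
Design effect: 2.37 × 339.98 = 805.75.
Round up → n = 806 per group.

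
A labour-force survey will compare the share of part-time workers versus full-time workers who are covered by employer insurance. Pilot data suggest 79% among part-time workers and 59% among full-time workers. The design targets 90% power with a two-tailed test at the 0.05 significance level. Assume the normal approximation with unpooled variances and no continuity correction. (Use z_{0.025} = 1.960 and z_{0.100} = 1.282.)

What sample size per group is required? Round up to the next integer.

n = (z_{α/2} + z_β)² · [p₁(1−p₁) + p₂(1−p₂)] / (p₁ − p₂)²
  = (1.960 + 1.282)² · (0.79·0.21 + 0.59·0.41) / (0.20)²
  = (3.242)² · (0.1659 + 0.2419) / 0.0400
  = 10.5106 · 0.4078 / 0.0400
  = 107.16
Round up → n = 108 per group.

n = 108 per group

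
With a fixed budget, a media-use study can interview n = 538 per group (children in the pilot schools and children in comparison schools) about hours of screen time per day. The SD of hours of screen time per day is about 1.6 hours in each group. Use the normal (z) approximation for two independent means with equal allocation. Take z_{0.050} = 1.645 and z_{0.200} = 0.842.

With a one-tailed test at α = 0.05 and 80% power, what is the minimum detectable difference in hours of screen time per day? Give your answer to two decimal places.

δ = (z_α + z_β) · √((σ₁²+σ₂²)/n)
  = (1.645 + 0.842) · √(5.12/538)
  = 2.487 · √0.00952
  = 2.487 · 0.0976
  = 0.2426

Minimum detectable difference ≈ 0.24 hours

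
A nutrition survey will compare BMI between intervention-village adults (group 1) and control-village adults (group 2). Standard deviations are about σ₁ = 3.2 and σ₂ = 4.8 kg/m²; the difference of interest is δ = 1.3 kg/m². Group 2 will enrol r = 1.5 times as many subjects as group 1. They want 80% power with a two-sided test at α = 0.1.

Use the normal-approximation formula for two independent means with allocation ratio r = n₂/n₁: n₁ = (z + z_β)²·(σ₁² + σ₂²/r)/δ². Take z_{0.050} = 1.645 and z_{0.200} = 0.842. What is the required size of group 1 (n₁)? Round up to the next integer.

n₁ = (z_{α/2} + z_β)² · (σ₁² + σ₂²/r) / δ²
   = (1.645 + 0.842)² · (3.2² + 4.8²/1.5) / 1.3²
   = 6.1852 · (10.24 + 15.36) / 1.69
   = 6.1852 · 25.6 / 1.69
   = 93.69
Round up → n₁ = 94; n₂ = r·n₁ = 1.5 × 94 = 141.

n₁ = 94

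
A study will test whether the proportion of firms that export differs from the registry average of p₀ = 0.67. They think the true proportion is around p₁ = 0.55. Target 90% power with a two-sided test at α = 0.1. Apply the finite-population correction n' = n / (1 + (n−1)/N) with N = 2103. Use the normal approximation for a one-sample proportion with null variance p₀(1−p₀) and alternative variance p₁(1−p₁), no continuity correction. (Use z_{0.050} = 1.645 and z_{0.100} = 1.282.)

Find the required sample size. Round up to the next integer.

n = 130

n = [z_{α/2}·√(p₀q₀) + z_β·√(p₁q₁)]² / (p₁ − p₀)²
  = [1.645·√(0.67·0.33) + 1.282·√(0.55·0.45)]² / (-0.12)²
  = [1.645·0.4702 + 1.282·0.4975]² / 0.0144
  = [1.4113]² / 0.0144
  = 138.31
Finite-population correction (N = 2103): 138.31 / (1 + (138.31 − 1)/2103) = 129.84.
Round up → n = 130.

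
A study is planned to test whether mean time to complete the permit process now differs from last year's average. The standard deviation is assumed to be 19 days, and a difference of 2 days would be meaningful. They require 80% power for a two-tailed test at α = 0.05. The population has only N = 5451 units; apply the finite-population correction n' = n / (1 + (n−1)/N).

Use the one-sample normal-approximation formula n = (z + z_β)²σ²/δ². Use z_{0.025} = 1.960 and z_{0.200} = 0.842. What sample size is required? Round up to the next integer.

n = 628

n = (z_{α/2} + z_β)² · σ² / δ²
  = (1.960 + 0.842)² · 19² / 2²
  = 7.8512 · 361 / 4
  = 708.57
Finite-population correction (N = 5451): 708.57 / (1 + (708.57 − 1)/5451) = 627.16.
Round up → n = 628.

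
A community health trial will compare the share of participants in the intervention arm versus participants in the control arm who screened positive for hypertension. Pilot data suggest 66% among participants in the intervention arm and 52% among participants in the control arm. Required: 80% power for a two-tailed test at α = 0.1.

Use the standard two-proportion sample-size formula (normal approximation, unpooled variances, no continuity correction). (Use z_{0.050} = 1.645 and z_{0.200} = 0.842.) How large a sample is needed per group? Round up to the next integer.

n = 150 per group

n = (z_{α/2} + z_β)² · [p₁(1−p₁) + p₂(1−p₂)] / (p₁ − p₂)²
  = (1.645 + 0.842)² · (0.66·0.34 + 0.52·0.48) / (0.14)²
  = (2.487)² · (0.2244 + 0.2496) / 0.0196
  = 6.1852 · 0.4740 / 0.0196
  = 149.58
Round up → n = 150 per group.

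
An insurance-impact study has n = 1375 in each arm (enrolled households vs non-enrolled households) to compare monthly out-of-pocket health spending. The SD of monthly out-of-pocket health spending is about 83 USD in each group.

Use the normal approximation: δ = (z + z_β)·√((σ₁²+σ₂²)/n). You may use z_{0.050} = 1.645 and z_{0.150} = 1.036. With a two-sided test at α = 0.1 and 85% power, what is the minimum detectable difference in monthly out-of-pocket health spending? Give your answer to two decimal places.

Minimum detectable difference ≈ 8.49 USD

δ = (z_{α/2} + z_β) · √((σ₁²+σ₂²)/n)
  = (1.645 + 1.036) · √(13778/1375)
  = 2.681 · √10.0204
  = 2.681 · 3.1655
  = 8.4867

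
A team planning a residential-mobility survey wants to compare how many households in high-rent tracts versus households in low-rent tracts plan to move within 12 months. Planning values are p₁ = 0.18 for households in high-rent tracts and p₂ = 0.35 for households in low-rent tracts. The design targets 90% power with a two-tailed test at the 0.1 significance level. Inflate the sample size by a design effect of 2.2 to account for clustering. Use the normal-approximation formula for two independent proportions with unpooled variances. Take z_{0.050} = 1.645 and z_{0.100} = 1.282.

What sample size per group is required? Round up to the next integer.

n = (z_{α/2} + z_β)² · [p₁(1−p₁) + p₂(1−p₂)] / (p₁ − p₂)²
  = (1.645 + 1.282)² · (0.18·0.82 + 0.35·0.65) / (-0.17)²
  = (2.927)² · (0.1476 + 0.2275) / 0.0289
  = 8.5673 · 0.3751 / 0.0289
  = 111.20
Design effect: 2.2 × 111.20 = 244.63.
Round up → n = 245 per group.

n = 245 per group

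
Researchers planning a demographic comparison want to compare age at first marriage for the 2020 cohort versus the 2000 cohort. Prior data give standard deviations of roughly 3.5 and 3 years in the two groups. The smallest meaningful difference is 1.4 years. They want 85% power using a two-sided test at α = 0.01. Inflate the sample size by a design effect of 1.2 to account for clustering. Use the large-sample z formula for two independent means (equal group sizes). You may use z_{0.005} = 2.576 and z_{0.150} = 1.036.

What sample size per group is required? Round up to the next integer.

n = (z_{α/2} + z_β)² · (σ₁² + σ₂²) / δ²
  = (2.576 + 1.036)² · (3.5² + 3² = 21.25) / 1.4²
  = 13.0465 · 21.25 / 1.96
  = 141.45
Design effect: 1.2 × 141.45 = 169.74.
Round up → n = 170 per group.

n = 170 per group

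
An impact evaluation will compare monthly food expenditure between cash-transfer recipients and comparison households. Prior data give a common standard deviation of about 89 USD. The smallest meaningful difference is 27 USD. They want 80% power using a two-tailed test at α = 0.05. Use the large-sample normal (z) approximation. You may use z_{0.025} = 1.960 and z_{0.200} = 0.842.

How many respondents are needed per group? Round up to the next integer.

n = 171 per group

n = (z_{α/2} + z_β)² · (σ₁² + σ₂²) / δ²
  = (1.960 + 0.842)² · (2·89² = 15842) / 27²
  = 7.8512 · 15842 / 729
  = 170.62
Round up → n = 171 per group.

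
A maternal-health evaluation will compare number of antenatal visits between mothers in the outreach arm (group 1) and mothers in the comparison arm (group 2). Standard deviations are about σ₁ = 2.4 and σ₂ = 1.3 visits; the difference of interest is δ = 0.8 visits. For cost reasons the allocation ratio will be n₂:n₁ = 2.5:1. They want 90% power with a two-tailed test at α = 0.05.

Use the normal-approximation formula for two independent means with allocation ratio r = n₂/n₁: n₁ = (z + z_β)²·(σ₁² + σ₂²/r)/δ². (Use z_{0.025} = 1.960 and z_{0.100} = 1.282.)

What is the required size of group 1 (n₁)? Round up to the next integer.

n₁ = 106

n₁ = (z_{α/2} + z_β)² · (σ₁² + σ₂²/r) / δ²
   = (1.960 + 1.282)² · (2.4² + 1.3²/2.5) / 0.8²
   = 10.5106 · (5.76 + 0.676) / 0.64
   = 10.5106 · 6.436 / 0.64
   = 105.70
Round up → n₁ = 106; n₂ = r·n₁ = 2.5 × 106 = 265.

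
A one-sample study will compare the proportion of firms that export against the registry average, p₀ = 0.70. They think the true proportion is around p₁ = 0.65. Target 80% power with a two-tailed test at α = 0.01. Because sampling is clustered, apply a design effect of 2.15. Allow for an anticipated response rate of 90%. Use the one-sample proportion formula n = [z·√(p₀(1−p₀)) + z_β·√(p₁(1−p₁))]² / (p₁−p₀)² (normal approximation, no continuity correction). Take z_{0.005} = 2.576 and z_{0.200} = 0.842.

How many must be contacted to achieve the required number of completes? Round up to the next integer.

n = [z_{α/2}·√(p₀q₀) + z_β·√(p₁q₁)]² / (p₁ − p₀)²
  = [2.576·√(0.70·0.30) + 0.842·√(0.65·0.35)]² / (-0.05)²
  = [2.576·0.4583 + 0.842·0.4770]² / 0.0025
  = [1.5821]² / 0.0025
  = 1001.19
Design effect: 2.15 × 1001.19 = 2152.56.
Adjust for 90% response: 2152.56 / 0.90 = 2391.73.
Round up → n = 2392.

n = 2392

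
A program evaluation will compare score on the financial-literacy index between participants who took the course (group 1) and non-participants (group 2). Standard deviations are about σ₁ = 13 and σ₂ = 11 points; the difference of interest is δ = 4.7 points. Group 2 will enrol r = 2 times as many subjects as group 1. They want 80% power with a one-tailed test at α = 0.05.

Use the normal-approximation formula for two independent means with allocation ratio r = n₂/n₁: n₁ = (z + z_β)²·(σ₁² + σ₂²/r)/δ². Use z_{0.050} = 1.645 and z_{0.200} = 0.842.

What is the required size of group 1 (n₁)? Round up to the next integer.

n₁ = (z_α + z_β)² · (σ₁² + σ₂²/r) / δ²
   = (1.645 + 0.842)² · (13² + 11²/2) / 4.7²
   = 6.1852 · (169 + 60.5) / 22.09
   = 6.1852 · 229.5 / 22.09
   = 64.26
Round up → n₁ = 65; n₂ = r·n₁ = 2 × 65 = 130.

n₁ = 65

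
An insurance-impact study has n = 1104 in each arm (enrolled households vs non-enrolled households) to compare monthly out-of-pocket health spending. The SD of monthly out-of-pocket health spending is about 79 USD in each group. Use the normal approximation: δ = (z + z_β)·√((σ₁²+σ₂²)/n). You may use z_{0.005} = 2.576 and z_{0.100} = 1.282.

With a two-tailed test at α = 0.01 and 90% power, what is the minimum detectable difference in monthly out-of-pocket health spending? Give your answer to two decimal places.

Minimum detectable difference ≈ 12.97 USD

δ = (z_{α/2} + z_β) · √((σ₁²+σ₂²)/n)
  = (2.576 + 1.282) · √(12482/1104)
  = 3.858 · √11.3062
  = 3.858 · 3.3625
  = 12.9724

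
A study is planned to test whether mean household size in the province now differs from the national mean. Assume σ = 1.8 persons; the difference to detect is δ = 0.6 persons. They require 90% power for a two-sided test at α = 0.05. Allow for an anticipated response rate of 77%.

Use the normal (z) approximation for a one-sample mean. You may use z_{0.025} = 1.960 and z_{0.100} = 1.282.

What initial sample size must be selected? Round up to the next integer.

n = (z_{α/2} + z_β)² · σ² / δ²
  = (1.960 + 1.282)² · 1.8² / 0.6²
  = 10.5106 · 3.24 / 0.36
  = 94.60
Adjust for 77% response: 94.60 / 0.77 = 122.85.
Round up → n = 123.

n = 123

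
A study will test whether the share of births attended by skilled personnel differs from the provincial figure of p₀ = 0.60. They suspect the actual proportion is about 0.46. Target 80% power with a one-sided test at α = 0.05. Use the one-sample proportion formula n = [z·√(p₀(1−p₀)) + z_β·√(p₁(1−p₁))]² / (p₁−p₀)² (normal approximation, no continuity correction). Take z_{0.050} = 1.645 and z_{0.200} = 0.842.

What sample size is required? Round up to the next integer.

n = [z_α·√(p₀q₀) + z_β·√(p₁q₁)]² / (p₁ − p₀)²
  = [1.645·√(0.60·0.40) + 0.842·√(0.46·0.54)]² / (-0.14)²
  = [1.645·0.4899 + 0.842·0.4984]² / 0.0196
  = [1.2255]² / 0.0196
  = 76.63
Round up → n = 77.

n = 77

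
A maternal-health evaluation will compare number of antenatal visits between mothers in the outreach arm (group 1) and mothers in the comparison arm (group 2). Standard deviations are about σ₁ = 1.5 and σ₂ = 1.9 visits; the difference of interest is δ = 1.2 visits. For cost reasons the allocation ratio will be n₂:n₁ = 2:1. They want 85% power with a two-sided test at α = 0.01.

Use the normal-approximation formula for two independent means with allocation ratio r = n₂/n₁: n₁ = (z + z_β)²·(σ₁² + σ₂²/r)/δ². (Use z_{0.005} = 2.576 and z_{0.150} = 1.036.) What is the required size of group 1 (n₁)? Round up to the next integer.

n₁ = (z_{α/2} + z_β)² · (σ₁² + σ₂²/r) / δ²
   = (2.576 + 1.036)² · (1.5² + 1.9²/2) / 1.2²
   = 13.0465 · (2.25 + 1.805) / 1.44
   = 13.0465 · 4.055 / 1.44
   = 36.74
Round up → n₁ = 37; n₂ = r·n₁ = 2 × 37 = 74.

n₁ = 37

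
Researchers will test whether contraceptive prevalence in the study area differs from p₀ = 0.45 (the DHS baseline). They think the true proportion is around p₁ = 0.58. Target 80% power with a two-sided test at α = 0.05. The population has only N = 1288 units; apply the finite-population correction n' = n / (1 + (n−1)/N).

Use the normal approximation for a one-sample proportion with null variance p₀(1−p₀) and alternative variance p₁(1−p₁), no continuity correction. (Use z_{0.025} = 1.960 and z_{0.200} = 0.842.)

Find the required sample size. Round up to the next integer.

n = [z_{α/2}·√(p₀q₀) + z_β·√(p₁q₁)]² / (p₁ − p₀)²
  = [1.960·√(0.45·0.55) + 0.842·√(0.58·0.42)]² / (0.13)²
  = [1.960·0.4975 + 0.842·0.4936]² / 0.0169
  = [1.3907]² / 0.0169
  = 114.43
Finite-population correction (N = 1288): 114.43 / (1 + (114.43 − 1)/1288) = 105.17.
Round up → n = 106.

n = 106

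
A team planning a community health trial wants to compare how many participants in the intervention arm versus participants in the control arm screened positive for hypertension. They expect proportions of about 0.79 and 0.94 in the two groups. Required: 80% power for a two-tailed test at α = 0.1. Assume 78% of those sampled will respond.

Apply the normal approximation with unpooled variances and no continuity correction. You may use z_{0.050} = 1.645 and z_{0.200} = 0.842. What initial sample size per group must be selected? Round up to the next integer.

n = (z_{α/2} + z_β)² · [p₁(1−p₁) + p₂(1−p₂)] / (p₁ − p₂)²
  = (1.645 + 0.842)² · (0.79·0.21 + 0.94·0.06) / (-0.15)²
  = (2.487)² · (0.1659 + 0.0564) / 0.0225
  = 6.1852 · 0.2223 / 0.0225
  = 61.11
Adjust for 78% response: 61.11 / 0.78 = 78.35.
Round up → n = 79 per group.

n = 79 per group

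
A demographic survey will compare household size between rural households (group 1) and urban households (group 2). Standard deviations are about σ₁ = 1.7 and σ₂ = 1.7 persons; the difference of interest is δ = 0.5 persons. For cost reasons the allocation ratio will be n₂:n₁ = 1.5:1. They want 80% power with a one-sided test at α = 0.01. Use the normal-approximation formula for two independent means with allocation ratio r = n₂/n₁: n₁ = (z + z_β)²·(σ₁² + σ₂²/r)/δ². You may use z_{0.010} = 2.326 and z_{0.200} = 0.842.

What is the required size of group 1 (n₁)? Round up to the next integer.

n₁ = 194

n₁ = (z_α + z_β)² · (σ₁² + σ₂²/r) / δ²
   = (2.326 + 0.842)² · (1.7² + 1.7²/1.5) / 0.5²
   = 10.0362 · (2.89 + 1.9267) / 0.25
   = 10.0362 · 4.8167 / 0.25
   = 193.36
Round up → n₁ = 194; n₂ = r·n₁ = 1.5 × 194 = 291.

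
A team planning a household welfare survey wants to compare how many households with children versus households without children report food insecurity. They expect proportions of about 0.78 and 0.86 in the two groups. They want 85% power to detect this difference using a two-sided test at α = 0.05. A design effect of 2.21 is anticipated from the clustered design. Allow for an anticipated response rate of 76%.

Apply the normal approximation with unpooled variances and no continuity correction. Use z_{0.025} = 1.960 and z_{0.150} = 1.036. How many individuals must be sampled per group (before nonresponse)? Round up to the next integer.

n = 1191 per group

n = (z_{α/2} + z_β)² · [p₁(1−p₁) + p₂(1−p₂)] / (p₁ − p₂)²
  = (1.960 + 1.036)² · (0.78·0.22 + 0.86·0.14) / (-0.08)²
  = (2.996)² · (0.1716 + 0.1204) / 0.0064
  = 8.9760 · 0.2920 / 0.0064
  = 409.53
Design effect: 2.21 × 409.53 = 905.06.
Adjust for 76% response: 905.06 / 0.76 = 1190.87.
Round up → n = 1191 per group.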